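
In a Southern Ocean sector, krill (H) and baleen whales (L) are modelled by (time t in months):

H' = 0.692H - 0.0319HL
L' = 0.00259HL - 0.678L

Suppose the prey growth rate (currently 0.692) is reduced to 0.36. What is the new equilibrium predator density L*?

At the interior fixed point, setting dH/dt = 0 with H > 0 fixes L* = (prey growth rate)/(HL coefficient) — independent of the other coefficients.
With the change, L* = 0.36/0.0319 = 11.3; it falls from 21.7.

L* ≈ 11.3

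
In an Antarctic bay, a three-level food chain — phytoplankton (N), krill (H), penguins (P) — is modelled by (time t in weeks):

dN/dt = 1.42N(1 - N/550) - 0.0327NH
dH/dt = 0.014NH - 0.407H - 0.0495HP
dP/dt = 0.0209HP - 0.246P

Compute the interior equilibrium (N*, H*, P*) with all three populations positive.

N* ≈ 401, H* ≈ 11.8, P* ≈ 105

From dP/dt = 0: 0.0209H* = 0.246, so H* = 11.8.
From dN/dt = 0: 1.42(1 - N*/550) = 0.0327·11.8, giving N* = 550·(1 - 0.271) = 401.
From dH/dt = 0: 0.014·401 - 0.407 = 0.0495P*, so P* = 5.21/0.0495 = 105.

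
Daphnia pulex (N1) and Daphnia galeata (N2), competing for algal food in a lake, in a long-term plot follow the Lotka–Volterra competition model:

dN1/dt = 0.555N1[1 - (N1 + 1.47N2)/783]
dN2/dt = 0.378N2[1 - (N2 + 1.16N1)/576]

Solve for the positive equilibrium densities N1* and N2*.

N1* ≈ 90.4, N2* ≈ 471

Setting both brackets to zero gives the nullclines N1 + 1.47N2 = 783 and 1.16N1 + N2 = 576.
Substituting N2 = 576 - 1.16N1 into the first: N1(1 - 1.47·1.16) = 783 - 1.47·576.
So N1* = -63.7/-0.705 = 90.4, and then N2* = 576 - 1.16·90.4 = 471.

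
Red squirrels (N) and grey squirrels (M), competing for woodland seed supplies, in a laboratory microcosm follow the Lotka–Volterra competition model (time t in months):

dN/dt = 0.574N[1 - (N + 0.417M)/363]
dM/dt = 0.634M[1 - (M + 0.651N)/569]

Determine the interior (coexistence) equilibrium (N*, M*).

Setting both brackets to zero gives the nullclines N + 0.417M = 363 and 0.651N + M = 569.
Substituting M = 569 - 0.651N into the first: N(1 - 0.417·0.651) = 363 - 0.417·569.
So N* = 126/0.729 = 173, and then M* = 569 - 0.651·173 = 457.

N* ≈ 173, M* ≈ 457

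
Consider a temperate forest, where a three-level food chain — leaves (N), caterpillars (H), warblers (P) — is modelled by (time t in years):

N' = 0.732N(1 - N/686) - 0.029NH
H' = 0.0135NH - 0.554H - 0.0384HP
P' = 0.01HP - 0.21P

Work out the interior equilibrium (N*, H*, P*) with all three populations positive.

From dP/dt = 0: 0.01H* = 0.21, so H* = 21.
From dN/dt = 0: 0.732(1 - N*/686) = 0.029·21, giving N* = 686·(1 - 0.832) = 115.
From dH/dt = 0: 0.0135·115 - 0.554 = 0.0384P*, so P* = 1/0.0384 = 26.1.

N* ≈ 115, H* ≈ 21, P* ≈ 26.1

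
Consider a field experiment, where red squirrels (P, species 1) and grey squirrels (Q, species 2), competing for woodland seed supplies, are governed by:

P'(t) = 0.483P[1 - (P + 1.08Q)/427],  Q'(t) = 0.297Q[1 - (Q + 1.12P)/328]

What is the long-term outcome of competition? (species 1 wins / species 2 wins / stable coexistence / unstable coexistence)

species 1 excludes species 2

Compare the nullcline intercepts: K1/α12 = 427/1.08 = 395 > K2 = 328; K2/α21 = 328/1.12 = 293 < K1 = 427.
Since the inequalities point opposite ways, species 1 can invade but species 2 cannot.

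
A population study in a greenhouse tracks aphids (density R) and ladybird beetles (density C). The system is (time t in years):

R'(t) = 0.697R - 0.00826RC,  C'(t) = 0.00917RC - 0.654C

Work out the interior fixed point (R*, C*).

R* ≈ 71.3, C* ≈ 84.4

Set dC/dt = 0 with C > 0: 0.00917R - 0.654 = 0, so R* = 0.654/0.00917 = 71.3.
Set dR/dt = 0 with R > 0: 0.697 - 0.00826C = 0, so C* = 0.697/0.00826 = 84.4.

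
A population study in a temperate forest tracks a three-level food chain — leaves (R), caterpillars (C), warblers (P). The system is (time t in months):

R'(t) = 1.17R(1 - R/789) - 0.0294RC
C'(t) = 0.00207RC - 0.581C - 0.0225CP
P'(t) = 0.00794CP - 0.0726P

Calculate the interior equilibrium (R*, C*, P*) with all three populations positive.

From dP/dt = 0: 0.00794C* = 0.0726, so C* = 9.14.
From dR/dt = 0: 1.17(1 - R*/789) = 0.0294·9.14, giving R* = 789·(1 - 0.23) = 608.
From dC/dt = 0: 0.00207·608 - 0.581 = 0.0225P*, so P* = 0.677/0.0225 = 30.1.

R* ≈ 608, C* ≈ 9.14, P* ≈ 30.1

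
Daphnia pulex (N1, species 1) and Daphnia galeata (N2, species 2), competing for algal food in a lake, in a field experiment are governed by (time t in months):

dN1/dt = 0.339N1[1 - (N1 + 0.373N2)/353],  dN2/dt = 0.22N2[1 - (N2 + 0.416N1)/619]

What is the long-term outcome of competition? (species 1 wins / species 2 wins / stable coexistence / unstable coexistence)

Compare the nullcline intercepts: K1/α12 = 353/0.373 = 946 > K2 = 619; K2/α21 = 619/0.416 = 1490 > K1 = 353.
Since both inequalities hold, each species can invade when rare, so the interior equilibrium is stable.

stable coexistence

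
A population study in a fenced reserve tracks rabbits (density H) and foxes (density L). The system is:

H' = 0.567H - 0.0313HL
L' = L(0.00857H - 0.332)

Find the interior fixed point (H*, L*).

H* ≈ 38.7, L* ≈ 18.1

Set dL/dt = 0 with L > 0: 0.00857H - 0.332 = 0, so H* = 0.332/0.00857 = 38.7.
Set dH/dt = 0 with H > 0: 0.567 - 0.0313L = 0, so L* = 0.567/0.0313 = 18.1.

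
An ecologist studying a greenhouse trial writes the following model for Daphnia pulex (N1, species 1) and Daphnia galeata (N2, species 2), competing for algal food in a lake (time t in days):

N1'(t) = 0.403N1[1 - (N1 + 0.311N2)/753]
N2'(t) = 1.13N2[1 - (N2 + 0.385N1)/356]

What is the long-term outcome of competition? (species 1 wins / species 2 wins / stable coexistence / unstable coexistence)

Compare the nullcline intercepts: K1/α12 = 753/0.311 = 2420 > K2 = 356; K2/α21 = 356/0.385 = 925 > K1 = 753.
Since both inequalities hold, each species can invade when rare, so the interior equilibrium is stable.

stable coexistence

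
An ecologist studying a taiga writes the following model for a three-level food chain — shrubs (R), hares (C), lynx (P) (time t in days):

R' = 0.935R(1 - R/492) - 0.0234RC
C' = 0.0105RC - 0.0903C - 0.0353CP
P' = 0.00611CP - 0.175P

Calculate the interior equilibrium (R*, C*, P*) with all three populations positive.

From dP/dt = 0: 0.00611C* = 0.175, so C* = 28.6.
From dR/dt = 0: 0.935(1 - R*/492) = 0.0234·28.6, giving R* = 492·(1 - 0.717) = 139.
From dC/dt = 0: 0.0105·139 - 0.0903 = 0.0353P*, so P* = 1.37/0.0353 = 38.9.

R* ≈ 139, C* ≈ 28.6, P* ≈ 38.9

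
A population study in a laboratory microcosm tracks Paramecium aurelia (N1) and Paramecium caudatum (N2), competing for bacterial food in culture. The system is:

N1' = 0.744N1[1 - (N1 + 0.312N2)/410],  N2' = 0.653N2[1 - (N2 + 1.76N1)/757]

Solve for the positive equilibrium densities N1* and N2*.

N1* ≈ 386, N2* ≈ 78.5

Setting both brackets to zero gives the nullclines N1 + 0.312N2 = 410 and 1.76N1 + N2 = 757.
Substituting N2 = 757 - 1.76N1 into the first: N1(1 - 0.312·1.76) = 410 - 0.312·757.
So N1* = 174/0.451 = 386, and then N2* = 757 - 1.76·386 = 78.5.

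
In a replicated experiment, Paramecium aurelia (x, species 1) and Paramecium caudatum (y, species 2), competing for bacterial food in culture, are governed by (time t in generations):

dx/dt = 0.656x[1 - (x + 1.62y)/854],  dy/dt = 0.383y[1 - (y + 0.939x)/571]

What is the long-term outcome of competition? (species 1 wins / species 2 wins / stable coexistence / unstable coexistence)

unstable coexistence (outcome depends on initial conditions)

Compare the nullcline intercepts: K1/α12 = 854/1.62 = 527 < K2 = 571; K2/α21 = 571/0.939 = 608 < K1 = 854.
Since both are reversed, neither can invade when rare; the interior point is a saddle.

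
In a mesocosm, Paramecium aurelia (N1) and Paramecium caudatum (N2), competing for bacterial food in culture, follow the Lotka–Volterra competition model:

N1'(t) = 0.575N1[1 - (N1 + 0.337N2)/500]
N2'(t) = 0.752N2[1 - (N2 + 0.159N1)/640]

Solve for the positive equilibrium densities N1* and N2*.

Setting both brackets to zero gives the nullclines N1 + 0.337N2 = 500 and 0.159N1 + N2 = 640.
Substituting N2 = 640 - 0.159N1 into the first: N1(1 - 0.337·0.159) = 500 - 0.337·640.
So N1* = 284/0.946 = 300, and then N2* = 640 - 0.159·300 = 592.

N1* ≈ 300, N2* ≈ 592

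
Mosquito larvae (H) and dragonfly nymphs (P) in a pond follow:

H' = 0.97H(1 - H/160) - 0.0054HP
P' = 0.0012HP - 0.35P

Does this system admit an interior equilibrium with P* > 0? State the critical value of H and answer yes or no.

The predator equation gives dP/dt > 0 only when H > 0.35/0.0012 = 292.
Without the predator, H → K = 160. Since 160 < 292, the predator cannot invade.

Threshold H = 292; K < 292, so no, the predator goes extinct.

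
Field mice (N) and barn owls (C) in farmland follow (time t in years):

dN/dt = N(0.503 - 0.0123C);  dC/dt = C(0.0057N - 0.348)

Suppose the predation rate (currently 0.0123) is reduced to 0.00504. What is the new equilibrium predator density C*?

At the interior fixed point, setting dN/dt = 0 with N > 0 fixes C* = (prey growth rate)/(NC coefficient) — independent of the other coefficients.
With the change, C* = 0.503/0.00504 = 99.8; it rises from 40.9.

C* ≈ 99.8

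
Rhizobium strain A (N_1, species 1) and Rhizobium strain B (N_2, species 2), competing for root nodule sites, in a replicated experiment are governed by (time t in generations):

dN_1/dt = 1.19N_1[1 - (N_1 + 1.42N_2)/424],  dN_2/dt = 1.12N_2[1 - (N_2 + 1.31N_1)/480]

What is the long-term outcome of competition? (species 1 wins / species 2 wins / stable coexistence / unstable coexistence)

unstable coexistence (outcome depends on initial conditions)

Compare the nullcline intercepts: K1/α12 = 424/1.42 = 299 < K2 = 480; K2/α21 = 480/1.31 = 366 < K1 = 424.
Since both are reversed, neither can invade when rare; the interior point is a saddle.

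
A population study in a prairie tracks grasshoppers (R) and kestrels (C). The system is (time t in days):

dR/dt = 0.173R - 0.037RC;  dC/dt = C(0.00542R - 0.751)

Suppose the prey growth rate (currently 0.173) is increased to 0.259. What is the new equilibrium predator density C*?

C* ≈ 7

At the interior fixed point, setting dR/dt = 0 with R > 0 fixes C* = (prey growth rate)/(RC coefficient) — independent of the other coefficients.
With the change, C* = 0.259/0.037 = 7; it rises from 4.68.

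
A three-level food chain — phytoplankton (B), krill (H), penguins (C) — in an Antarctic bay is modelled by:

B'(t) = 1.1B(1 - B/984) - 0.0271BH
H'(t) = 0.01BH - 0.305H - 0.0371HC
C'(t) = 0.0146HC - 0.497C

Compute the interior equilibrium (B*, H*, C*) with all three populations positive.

From dC/dt = 0: 0.0146H* = 0.497, so H* = 34.
From dB/dt = 0: 1.1(1 - B*/984) = 0.0271·34, giving B* = 984·(1 - 0.839) = 159.
From dH/dt = 0: 0.01·159 - 0.305 = 0.0371C*, so C* = 1.28/0.0371 = 34.6.

B* ≈ 159, H* ≈ 34, C* ≈ 34.6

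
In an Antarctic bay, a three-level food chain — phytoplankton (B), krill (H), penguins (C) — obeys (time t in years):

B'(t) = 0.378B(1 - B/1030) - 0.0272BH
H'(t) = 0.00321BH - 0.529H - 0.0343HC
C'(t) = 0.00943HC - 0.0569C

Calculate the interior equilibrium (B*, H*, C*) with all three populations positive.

From dC/dt = 0: 0.00943H* = 0.0569, so H* = 6.03.
From dB/dt = 0: 0.378(1 - B*/1030) = 0.0272·6.03, giving B* = 1030·(1 - 0.434) = 583.
From dH/dt = 0: 0.00321·583 - 0.529 = 0.0343C*, so C* = 1.34/0.0343 = 39.1.

B* ≈ 583, H* ≈ 6.03, C* ≈ 39.1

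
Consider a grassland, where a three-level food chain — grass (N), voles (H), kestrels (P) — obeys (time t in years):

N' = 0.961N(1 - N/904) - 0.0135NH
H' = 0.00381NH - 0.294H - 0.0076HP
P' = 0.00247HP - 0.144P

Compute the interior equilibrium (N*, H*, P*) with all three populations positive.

From dP/dt = 0: 0.00247H* = 0.144, so H* = 58.3.
From dN/dt = 0: 0.961(1 - N*/904) = 0.0135·58.3, giving N* = 904·(1 - 0.819) = 164.
From dH/dt = 0: 0.00381·164 - 0.294 = 0.0076P*, so P* = 0.329/0.0076 = 43.3.

N* ≈ 164, H* ≈ 58.3, P* ≈ 43.3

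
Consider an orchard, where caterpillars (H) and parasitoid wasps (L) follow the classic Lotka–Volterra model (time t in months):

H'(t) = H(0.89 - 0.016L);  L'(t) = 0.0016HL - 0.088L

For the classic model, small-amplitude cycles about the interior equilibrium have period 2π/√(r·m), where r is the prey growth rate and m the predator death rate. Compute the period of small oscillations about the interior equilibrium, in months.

Here r = 0.89 and m = 0.088, so r·m = 0.0783.
ω = √0.0783 = 0.28 per month, hence T = 2π/ω ≈ 22.5 months.

T ≈ 22.5 months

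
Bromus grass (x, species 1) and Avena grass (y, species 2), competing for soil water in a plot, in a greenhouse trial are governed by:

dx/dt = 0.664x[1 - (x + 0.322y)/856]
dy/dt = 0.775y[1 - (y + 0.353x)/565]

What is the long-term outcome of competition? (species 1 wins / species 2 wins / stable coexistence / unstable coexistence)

Compare the nullcline intercepts: K1/α12 = 856/0.322 = 2660 > K2 = 565; K2/α21 = 565/0.353 = 1600 > K1 = 856.
Since both inequalities hold, each species can invade when rare, so the interior equilibrium is stable.

stable coexistence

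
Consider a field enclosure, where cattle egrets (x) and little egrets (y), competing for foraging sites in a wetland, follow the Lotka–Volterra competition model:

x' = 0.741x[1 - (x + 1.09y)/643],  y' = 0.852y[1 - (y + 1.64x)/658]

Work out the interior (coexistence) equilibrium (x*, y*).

Setting both brackets to zero gives the nullclines x + 1.09y = 643 and 1.64x + y = 658.
Substituting y = 658 - 1.64x into the first: x(1 - 1.09·1.64) = 643 - 1.09·658.
So x* = -74.2/-0.788 = 94.2, and then y* = 658 - 1.64·94.2 = 503.

x* ≈ 94.2, y* ≈ 503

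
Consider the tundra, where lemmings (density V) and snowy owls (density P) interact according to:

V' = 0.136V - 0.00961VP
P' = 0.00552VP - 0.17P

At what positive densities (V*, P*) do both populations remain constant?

Set dP/dt = 0 with P > 0: 0.00552V - 0.17 = 0, so V* = 0.17/0.00552 = 30.8.
Set dV/dt = 0 with V > 0: 0.136 - 0.00961P = 0, so P* = 0.136/0.00961 = 14.2.

V* ≈ 30.8, P* ≈ 14.2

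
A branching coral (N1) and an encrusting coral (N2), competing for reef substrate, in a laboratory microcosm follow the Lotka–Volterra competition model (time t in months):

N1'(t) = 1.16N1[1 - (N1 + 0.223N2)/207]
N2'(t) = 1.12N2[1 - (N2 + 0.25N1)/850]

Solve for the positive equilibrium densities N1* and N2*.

Setting both brackets to zero gives the nullclines N1 + 0.223N2 = 207 and 0.25N1 + N2 = 850.
Substituting N2 = 850 - 0.25N1 into the first: N1(1 - 0.223·0.25) = 207 - 0.223·850.
So N1* = 17.4/0.944 = 18.5, and then N2* = 850 - 0.25·18.5 = 845.

N1* ≈ 18.5, N2* ≈ 845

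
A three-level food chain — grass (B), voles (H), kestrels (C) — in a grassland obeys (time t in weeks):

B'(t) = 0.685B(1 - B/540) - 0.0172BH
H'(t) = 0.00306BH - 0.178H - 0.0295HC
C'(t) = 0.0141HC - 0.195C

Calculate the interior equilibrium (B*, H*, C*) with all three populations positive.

From dC/dt = 0: 0.0141H* = 0.195, so H* = 13.8.
From dB/dt = 0: 0.685(1 - B*/540) = 0.0172·13.8, giving B* = 540·(1 - 0.347) = 352.
From dH/dt = 0: 0.00306·352 - 0.178 = 0.0295C*, so C* = 0.901/0.0295 = 30.5.

B* ≈ 352, H* ≈ 13.8, C* ≈ 30.5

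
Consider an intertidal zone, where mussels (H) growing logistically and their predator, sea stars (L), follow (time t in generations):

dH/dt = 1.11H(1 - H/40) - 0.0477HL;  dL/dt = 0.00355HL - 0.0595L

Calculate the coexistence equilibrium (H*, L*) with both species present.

From dL/dt = 0 with L > 0: 0.00355H* = 0.0595, so H* = 16.8.
Substitute into dH/dt = 0: 1.11(1 - 16.8/40) = 0.0477L*.
The bracket is 0.581, giving L* = 0.645/0.0477 = 13.5.

H* ≈ 16.8, L* ≈ 13.5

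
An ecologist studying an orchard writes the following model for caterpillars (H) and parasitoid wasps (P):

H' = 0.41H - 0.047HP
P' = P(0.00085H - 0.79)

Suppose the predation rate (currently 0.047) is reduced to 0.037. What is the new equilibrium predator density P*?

At the interior fixed point, setting dH/dt = 0 with H > 0 fixes P* = (prey growth rate)/(HP coefficient) — independent of the other coefficients.
With the change, P* = 0.41/0.037 = 11.1; it rises from 8.72.

P* ≈ 11.1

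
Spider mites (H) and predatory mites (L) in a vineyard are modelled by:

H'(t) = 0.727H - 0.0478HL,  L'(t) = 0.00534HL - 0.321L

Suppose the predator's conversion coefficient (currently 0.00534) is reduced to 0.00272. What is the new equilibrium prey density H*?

H* ≈ 118

At the interior fixed point, setting dL/dt = 0 with L > 0 fixes H* = (predator death rate)/(HL coefficient) — independent of the other coefficients.
With the change, H* = 0.321/0.00272 = 118; it rises from 60.1.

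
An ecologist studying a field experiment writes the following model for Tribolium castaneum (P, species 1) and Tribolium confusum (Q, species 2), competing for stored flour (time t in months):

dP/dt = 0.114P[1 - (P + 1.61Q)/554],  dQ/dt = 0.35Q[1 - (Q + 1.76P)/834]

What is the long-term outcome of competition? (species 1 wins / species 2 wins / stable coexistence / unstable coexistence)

Compare the nullcline intercepts: K1/α12 = 554/1.61 = 344 < K2 = 834; K2/α21 = 834/1.76 = 474 < K1 = 554.
Since both are reversed, neither can invade when rare; the interior point is a saddle.

unstable coexistence (outcome depends on initial conditions)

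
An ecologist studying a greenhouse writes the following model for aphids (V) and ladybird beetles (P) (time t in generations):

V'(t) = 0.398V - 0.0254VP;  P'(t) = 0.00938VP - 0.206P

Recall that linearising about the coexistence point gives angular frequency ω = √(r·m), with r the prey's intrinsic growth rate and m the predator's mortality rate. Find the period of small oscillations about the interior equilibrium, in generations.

T ≈ 21.9 generations

Here r = 0.398 and m = 0.206, so r·m = 0.082.
ω = √0.082 = 0.286 per generation, hence T = 2π/ω ≈ 21.9 generations.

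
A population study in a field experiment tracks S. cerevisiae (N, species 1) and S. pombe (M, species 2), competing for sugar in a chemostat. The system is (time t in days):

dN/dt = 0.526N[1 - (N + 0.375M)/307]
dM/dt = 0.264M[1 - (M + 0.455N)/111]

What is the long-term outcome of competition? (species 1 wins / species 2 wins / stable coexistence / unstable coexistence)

species 1 excludes species 2

Compare the nullcline intercepts: K1/α12 = 307/0.375 = 819 > K2 = 111; K2/α21 = 111/0.455 = 244 < K1 = 307.
Since the inequalities point opposite ways, species 1 can invade but species 2 cannot.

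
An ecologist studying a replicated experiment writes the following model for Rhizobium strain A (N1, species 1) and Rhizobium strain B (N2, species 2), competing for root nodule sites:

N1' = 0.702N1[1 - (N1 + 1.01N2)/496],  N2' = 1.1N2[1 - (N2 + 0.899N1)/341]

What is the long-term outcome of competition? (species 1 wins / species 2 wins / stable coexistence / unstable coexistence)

Compare the nullcline intercepts: K1/α12 = 496/1.01 = 491 > K2 = 341; K2/α21 = 341/0.899 = 379 < K1 = 496.
Since the inequalities point opposite ways, species 1 can invade but species 2 cannot.

species 1 excludes species 2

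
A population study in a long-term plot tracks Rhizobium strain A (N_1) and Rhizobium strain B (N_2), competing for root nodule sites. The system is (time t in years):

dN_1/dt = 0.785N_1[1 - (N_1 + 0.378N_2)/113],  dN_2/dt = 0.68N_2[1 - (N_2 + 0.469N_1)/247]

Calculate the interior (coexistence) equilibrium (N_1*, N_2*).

N_1* ≈ 23.9, N_2* ≈ 236

Setting both brackets to zero gives the nullclines N_1 + 0.378N_2 = 113 and 0.469N_1 + N_2 = 247.
Substituting N_2 = 247 - 0.469N_1 into the first: N_1(1 - 0.378·0.469) = 113 - 0.378·247.
So N_1* = 19.6/0.823 = 23.9, and then N_2* = 247 - 0.469·23.9 = 236.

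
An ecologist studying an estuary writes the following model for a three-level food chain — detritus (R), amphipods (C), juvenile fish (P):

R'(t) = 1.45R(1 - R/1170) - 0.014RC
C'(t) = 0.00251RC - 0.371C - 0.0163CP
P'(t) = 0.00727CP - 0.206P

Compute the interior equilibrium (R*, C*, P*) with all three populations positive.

R* ≈ 850, C* ≈ 28.3, P* ≈ 108

From dP/dt = 0: 0.00727C* = 0.206, so C* = 28.3.
From dR/dt = 0: 1.45(1 - R*/1170) = 0.014·28.3, giving R* = 1170·(1 - 0.274) = 850.
From dC/dt = 0: 0.00251·850 - 0.371 = 0.0163P*, so P* = 1.76/0.0163 = 108.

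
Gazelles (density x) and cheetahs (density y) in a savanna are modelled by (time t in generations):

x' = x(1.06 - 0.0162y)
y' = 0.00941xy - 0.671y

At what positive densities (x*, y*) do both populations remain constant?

Set dy/dt = 0 with y > 0: 0.00941x - 0.671 = 0, so x* = 0.671/0.00941 = 71.3.
Set dx/dt = 0 with x > 0: 1.06 - 0.0162y = 0, so y* = 1.06/0.0162 = 65.4.

x* ≈ 71.3, y* ≈ 65.4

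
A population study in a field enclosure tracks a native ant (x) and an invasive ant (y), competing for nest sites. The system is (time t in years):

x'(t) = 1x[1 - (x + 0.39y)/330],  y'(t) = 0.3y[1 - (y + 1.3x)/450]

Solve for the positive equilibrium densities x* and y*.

x* ≈ 313, y* ≈ 42.6

Setting both brackets to zero gives the nullclines x + 0.39y = 330 and 1.3x + y = 450.
Substituting y = 450 - 1.3x into the first: x(1 - 0.39·1.3) = 330 - 0.39·450.
So x* = 154/0.493 = 313, and then y* = 450 - 1.3·313 = 42.6.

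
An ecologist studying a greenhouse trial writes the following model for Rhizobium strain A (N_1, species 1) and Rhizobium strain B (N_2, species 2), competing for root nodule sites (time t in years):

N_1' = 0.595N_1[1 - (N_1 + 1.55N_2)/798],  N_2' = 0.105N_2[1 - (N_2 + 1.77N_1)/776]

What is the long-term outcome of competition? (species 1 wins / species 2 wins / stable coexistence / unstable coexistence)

Compare the nullcline intercepts: K1/α12 = 798/1.55 = 515 < K2 = 776; K2/α21 = 776/1.77 = 438 < K1 = 798.
Since both are reversed, neither can invade when rare; the interior point is a saddle.

unstable coexistence (outcome depends on initial conditions)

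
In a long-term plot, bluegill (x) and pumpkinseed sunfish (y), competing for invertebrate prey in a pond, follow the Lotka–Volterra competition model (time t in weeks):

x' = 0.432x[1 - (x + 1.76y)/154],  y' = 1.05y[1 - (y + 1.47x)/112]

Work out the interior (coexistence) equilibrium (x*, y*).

Setting both brackets to zero gives the nullclines x + 1.76y = 154 and 1.47x + y = 112.
Substituting y = 112 - 1.47x into the first: x(1 - 1.76·1.47) = 154 - 1.76·112.
So x* = -43.1/-1.59 = 27.2, and then y* = 112 - 1.47·27.2 = 72.1.

x* ≈ 27.2, y* ≈ 72.1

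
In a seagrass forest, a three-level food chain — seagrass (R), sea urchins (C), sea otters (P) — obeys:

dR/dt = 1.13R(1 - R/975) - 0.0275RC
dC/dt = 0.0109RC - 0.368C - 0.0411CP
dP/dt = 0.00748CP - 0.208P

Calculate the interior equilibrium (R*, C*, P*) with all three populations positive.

R* ≈ 315, C* ≈ 27.8, P* ≈ 74.6

From dP/dt = 0: 0.00748C* = 0.208, so C* = 27.8.
From dR/dt = 0: 1.13(1 - R*/975) = 0.0275·27.8, giving R* = 975·(1 - 0.677) = 315.
From dC/dt = 0: 0.0109·315 - 0.368 = 0.0411P*, so P* = 3.07/0.0411 = 74.6.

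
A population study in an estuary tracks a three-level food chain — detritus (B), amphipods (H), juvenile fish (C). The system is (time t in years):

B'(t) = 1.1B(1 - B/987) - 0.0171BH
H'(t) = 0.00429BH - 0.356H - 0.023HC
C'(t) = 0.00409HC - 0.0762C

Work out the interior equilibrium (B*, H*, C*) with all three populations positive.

From dC/dt = 0: 0.00409H* = 0.0762, so H* = 18.6.
From dB/dt = 0: 1.1(1 - B*/987) = 0.0171·18.6, giving B* = 987·(1 - 0.29) = 701.
From dH/dt = 0: 0.00429·701 - 0.356 = 0.023C*, so C* = 2.65/0.023 = 115.

B* ≈ 701, H* ≈ 18.6, C* ≈ 115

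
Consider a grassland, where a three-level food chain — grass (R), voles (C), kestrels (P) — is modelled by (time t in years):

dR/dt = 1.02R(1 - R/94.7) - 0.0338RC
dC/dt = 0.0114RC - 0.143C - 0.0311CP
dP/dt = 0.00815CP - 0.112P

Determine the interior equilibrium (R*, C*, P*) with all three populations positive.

R* ≈ 51.6, C* ≈ 13.7, P* ≈ 14.3

From dP/dt = 0: 0.00815C* = 0.112, so C* = 13.7.
From dR/dt = 0: 1.02(1 - R*/94.7) = 0.0338·13.7, giving R* = 94.7·(1 - 0.455) = 51.6.
From dC/dt = 0: 0.0114·51.6 - 0.143 = 0.0311P*, so P* = 0.445/0.0311 = 14.3.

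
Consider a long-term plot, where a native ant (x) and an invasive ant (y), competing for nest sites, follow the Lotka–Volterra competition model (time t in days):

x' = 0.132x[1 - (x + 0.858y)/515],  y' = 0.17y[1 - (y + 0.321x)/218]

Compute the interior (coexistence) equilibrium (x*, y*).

Setting both brackets to zero gives the nullclines x + 0.858y = 515 and 0.321x + y = 218.
Substituting y = 218 - 0.321x into the first: x(1 - 0.858·0.321) = 515 - 0.858·218.
So x* = 328/0.725 = 453, and then y* = 218 - 0.321·453 = 72.7.

x* ≈ 453, y* ≈ 72.7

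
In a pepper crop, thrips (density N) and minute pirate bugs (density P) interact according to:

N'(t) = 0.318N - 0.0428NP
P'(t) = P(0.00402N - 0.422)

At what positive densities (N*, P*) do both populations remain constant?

Set dP/dt = 0 with P > 0: 0.00402N - 0.422 = 0, so N* = 0.422/0.00402 = 105.
Set dN/dt = 0 with N > 0: 0.318 - 0.0428P = 0, so P* = 0.318/0.0428 = 7.43.

N* ≈ 105, P* ≈ 7.43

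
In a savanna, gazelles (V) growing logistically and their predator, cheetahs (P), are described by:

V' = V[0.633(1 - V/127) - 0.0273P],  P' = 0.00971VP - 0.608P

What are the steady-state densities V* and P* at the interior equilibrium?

From dP/dt = 0 with P > 0: 0.00971V* = 0.608, so V* = 62.6.
Substitute into dV/dt = 0: 0.633(1 - 62.6/127) = 0.0273P*.
The bracket is 0.507, giving P* = 0.321/0.0273 = 11.8.

V* ≈ 62.6, P* ≈ 11.8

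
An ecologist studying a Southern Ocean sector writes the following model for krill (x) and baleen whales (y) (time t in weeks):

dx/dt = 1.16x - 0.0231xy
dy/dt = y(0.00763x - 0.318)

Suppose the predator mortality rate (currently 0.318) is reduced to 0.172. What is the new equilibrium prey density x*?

x* ≈ 22.5

At the interior fixed point, setting dy/dt = 0 with y > 0 fixes x* = (predator death rate)/(xy coefficient) — independent of the other coefficients.
With the change, x* = 0.172/0.00763 = 22.5; it falls from 41.7.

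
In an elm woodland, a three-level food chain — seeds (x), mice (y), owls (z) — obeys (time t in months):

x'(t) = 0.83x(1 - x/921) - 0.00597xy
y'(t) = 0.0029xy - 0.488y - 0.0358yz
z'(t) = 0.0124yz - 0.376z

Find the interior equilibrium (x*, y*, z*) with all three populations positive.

From dz/dt = 0: 0.0124y* = 0.376, so y* = 30.3.
From dx/dt = 0: 0.83(1 - x*/921) = 0.00597·30.3, giving x* = 921·(1 - 0.218) = 720.
From dy/dt = 0: 0.0029·720 - 0.488 = 0.0358z*, so z* = 1.6/0.0358 = 44.7.

x* ≈ 720, y* ≈ 30.3, z* ≈ 44.7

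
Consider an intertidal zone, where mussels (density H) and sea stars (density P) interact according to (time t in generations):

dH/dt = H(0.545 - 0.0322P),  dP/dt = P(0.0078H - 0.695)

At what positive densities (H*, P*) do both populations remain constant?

H* ≈ 89.1, P* ≈ 16.9

Set dP/dt = 0 with P > 0: 0.0078H - 0.695 = 0, so H* = 0.695/0.0078 = 89.1.
Set dH/dt = 0 with H > 0: 0.545 - 0.0322P = 0, so P* = 0.545/0.0322 = 16.9.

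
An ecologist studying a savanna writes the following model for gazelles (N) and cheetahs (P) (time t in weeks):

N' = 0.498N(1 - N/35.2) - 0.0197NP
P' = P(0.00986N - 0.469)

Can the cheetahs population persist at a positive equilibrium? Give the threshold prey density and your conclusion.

The predator equation gives dP/dt > 0 only when N > 0.469/0.00986 = 47.6.
Without the predator, N → K = 35.2. Since 35.2 < 47.6, the predator cannot invade.

Threshold N = 47.6; K < 47.6, so no, the predator goes extinct.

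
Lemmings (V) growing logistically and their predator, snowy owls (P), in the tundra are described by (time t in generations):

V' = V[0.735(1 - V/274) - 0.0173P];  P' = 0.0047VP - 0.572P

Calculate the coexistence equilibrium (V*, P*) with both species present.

From dP/dt = 0 with P > 0: 0.0047V* = 0.572, so V* = 122.
Substitute into dV/dt = 0: 0.735(1 - 122/274) = 0.0173P*.
The bracket is 0.556, giving P* = 0.409/0.0173 = 23.6.

V* ≈ 122, P* ≈ 23.6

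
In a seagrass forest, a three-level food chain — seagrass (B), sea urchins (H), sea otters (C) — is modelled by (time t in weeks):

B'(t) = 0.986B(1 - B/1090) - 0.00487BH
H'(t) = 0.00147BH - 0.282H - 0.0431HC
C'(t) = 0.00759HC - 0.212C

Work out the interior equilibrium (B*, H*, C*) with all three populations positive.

B* ≈ 940, H* ≈ 27.9, C* ≈ 25.5

From dC/dt = 0: 0.00759H* = 0.212, so H* = 27.9.
From dB/dt = 0: 0.986(1 - B*/1090) = 0.00487·27.9, giving B* = 1090·(1 - 0.138) = 940.
From dH/dt = 0: 0.00147·940 - 0.282 = 0.0431C*, so C* = 1.1/0.0431 = 25.5.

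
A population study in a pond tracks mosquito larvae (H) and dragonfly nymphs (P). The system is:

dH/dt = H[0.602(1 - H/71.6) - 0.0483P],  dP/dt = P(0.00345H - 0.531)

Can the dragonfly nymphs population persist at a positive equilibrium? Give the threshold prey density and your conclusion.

The predator equation gives dP/dt > 0 only when H > 0.531/0.00345 = 154.
Without the predator, H → K = 71.6. Since 71.6 < 154, the predator cannot invade.

Threshold H = 154; K < 154, so no, the predator goes extinct.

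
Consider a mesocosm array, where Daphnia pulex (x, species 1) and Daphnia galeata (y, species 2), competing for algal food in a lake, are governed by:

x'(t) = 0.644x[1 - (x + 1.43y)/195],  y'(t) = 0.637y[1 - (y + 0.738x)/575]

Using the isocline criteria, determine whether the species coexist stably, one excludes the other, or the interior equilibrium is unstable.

species 2 excludes species 1

Compare the nullcline intercepts: K1/α12 = 195/1.43 = 136 < K2 = 575; K2/α21 = 575/0.738 = 779 > K1 = 195.
Since the inequalities point opposite ways, species 2 can invade but species 1 cannot.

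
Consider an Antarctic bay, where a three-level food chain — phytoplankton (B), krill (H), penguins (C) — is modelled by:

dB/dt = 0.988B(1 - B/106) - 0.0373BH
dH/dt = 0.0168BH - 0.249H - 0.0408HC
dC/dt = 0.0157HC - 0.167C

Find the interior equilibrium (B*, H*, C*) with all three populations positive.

From dC/dt = 0: 0.0157H* = 0.167, so H* = 10.6.
From dB/dt = 0: 0.988(1 - B*/106) = 0.0373·10.6, giving B* = 106·(1 - 0.402) = 63.4.
From dH/dt = 0: 0.0168·63.4 - 0.249 = 0.0408C*, so C* = 0.817/0.0408 = 20.

B* ≈ 63.4, H* ≈ 10.6, C* ≈ 20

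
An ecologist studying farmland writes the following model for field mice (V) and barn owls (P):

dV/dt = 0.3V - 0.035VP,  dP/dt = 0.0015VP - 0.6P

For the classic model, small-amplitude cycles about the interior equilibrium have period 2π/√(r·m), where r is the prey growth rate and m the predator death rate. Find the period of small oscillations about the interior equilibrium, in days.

Here r = 0.3 and m = 0.6, so r·m = 0.18.
ω = √0.18 = 0.424 per day, hence T = 2π/ω ≈ 14.8 days.

T ≈ 14.8 days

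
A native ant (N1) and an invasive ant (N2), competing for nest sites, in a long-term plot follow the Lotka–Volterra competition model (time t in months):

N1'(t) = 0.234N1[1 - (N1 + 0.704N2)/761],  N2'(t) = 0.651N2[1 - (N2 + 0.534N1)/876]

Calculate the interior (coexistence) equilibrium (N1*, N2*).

Setting both brackets to zero gives the nullclines N1 + 0.704N2 = 761 and 0.534N1 + N2 = 876.
Substituting N2 = 876 - 0.534N1 into the first: N1(1 - 0.704·0.534) = 761 - 0.704·876.
So N1* = 144/0.624 = 231, and then N2* = 876 - 0.534·231 = 753.

N1* ≈ 231, N2* ≈ 753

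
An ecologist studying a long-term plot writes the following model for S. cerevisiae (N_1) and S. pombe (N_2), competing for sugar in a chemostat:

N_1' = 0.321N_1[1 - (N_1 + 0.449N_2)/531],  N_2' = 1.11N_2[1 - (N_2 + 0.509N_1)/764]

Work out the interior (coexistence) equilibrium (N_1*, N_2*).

N_1* ≈ 244, N_2* ≈ 640

Setting both brackets to zero gives the nullclines N_1 + 0.449N_2 = 531 and 0.509N_1 + N_2 = 764.
Substituting N_2 = 764 - 0.509N_1 into the first: N_1(1 - 0.449·0.509) = 531 - 0.449·764.
So N_1* = 188/0.771 = 244, and then N_2* = 764 - 0.509·244 = 640.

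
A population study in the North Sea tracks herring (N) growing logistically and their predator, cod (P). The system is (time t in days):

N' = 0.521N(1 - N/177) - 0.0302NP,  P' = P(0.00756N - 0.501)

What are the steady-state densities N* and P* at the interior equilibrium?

From dP/dt = 0 with P > 0: 0.00756N* = 0.501, so N* = 66.3.
Substitute into dN/dt = 0: 0.521(1 - 66.3/177) = 0.0302P*.
The bracket is 0.626, giving P* = 0.326/0.0302 = 10.8.

N* ≈ 66.3, P* ≈ 10.8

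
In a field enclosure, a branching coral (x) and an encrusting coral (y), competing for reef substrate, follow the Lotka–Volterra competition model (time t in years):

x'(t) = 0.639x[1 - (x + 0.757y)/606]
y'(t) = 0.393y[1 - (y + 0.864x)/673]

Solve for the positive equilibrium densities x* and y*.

x* ≈ 279, y* ≈ 432

Setting both brackets to zero gives the nullclines x + 0.757y = 606 and 0.864x + y = 673.
Substituting y = 673 - 0.864x into the first: x(1 - 0.757·0.864) = 606 - 0.757·673.
So x* = 96.5/0.346 = 279, and then y* = 673 - 0.864·279 = 432.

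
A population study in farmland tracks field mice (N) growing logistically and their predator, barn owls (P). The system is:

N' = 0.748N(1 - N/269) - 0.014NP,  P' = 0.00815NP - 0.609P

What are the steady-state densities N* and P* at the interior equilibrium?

From dP/dt = 0 with P > 0: 0.00815N* = 0.609, so N* = 74.7.
Substitute into dN/dt = 0: 0.748(1 - 74.7/269) = 0.014P*.
The bracket is 0.722, giving P* = 0.54/0.014 = 38.6.

N* ≈ 74.7, P* ≈ 38.6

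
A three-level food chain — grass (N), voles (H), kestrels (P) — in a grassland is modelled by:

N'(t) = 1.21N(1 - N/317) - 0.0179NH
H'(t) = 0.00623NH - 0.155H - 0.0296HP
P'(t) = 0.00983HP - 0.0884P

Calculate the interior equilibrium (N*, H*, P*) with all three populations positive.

From dP/dt = 0: 0.00983H* = 0.0884, so H* = 8.99.
From dN/dt = 0: 1.21(1 - N*/317) = 0.0179·8.99, giving N* = 317·(1 - 0.133) = 275.
From dH/dt = 0: 0.00623·275 - 0.155 = 0.0296P*, so P* = 1.56/0.0296 = 52.6.

N* ≈ 275, H* ≈ 8.99, P* ≈ 52.6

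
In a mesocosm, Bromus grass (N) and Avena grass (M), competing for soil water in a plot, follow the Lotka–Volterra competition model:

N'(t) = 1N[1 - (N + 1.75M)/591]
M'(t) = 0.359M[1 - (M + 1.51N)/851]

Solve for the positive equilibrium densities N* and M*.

N* ≈ 547, M* ≈ 25.2

Setting both brackets to zero gives the nullclines N + 1.75M = 591 and 1.51N + M = 851.
Substituting M = 851 - 1.51N into the first: N(1 - 1.75·1.51) = 591 - 1.75·851.
So N* = -898/-1.64 = 547, and then M* = 851 - 1.51·547 = 25.2.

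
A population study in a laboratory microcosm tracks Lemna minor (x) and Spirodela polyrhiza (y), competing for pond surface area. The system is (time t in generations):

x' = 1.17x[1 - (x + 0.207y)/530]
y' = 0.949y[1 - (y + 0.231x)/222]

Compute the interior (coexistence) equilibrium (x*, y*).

x* ≈ 508, y* ≈ 105

Setting both brackets to zero gives the nullclines x + 0.207y = 530 and 0.231x + y = 222.
Substituting y = 222 - 0.231x into the first: x(1 - 0.207·0.231) = 530 - 0.207·222.
So x* = 484/0.952 = 508, and then y* = 222 - 0.231·508 = 105.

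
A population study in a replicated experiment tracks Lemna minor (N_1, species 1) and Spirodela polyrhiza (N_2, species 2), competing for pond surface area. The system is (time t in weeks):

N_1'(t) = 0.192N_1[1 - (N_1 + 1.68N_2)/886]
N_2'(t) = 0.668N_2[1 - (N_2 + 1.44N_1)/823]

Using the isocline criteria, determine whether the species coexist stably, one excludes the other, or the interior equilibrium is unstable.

Compare the nullcline intercepts: K1/α12 = 886/1.68 = 527 < K2 = 823; K2/α21 = 823/1.44 = 572 < K1 = 886.
Since both are reversed, neither can invade when rare; the interior point is a saddle.

unstable coexistence (outcome depends on initial conditions)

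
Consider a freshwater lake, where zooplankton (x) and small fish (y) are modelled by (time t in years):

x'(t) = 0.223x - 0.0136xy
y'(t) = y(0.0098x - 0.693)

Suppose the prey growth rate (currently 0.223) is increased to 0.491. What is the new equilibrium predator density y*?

y* ≈ 36.1

At the interior fixed point, setting dx/dt = 0 with x > 0 fixes y* = (prey growth rate)/(xy coefficient) — independent of the other coefficients.
With the change, y* = 0.491/0.0136 = 36.1; it rises from 16.4.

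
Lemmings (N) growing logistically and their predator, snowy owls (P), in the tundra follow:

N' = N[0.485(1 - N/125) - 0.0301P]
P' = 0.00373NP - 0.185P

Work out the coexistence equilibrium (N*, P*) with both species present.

From dP/dt = 0 with P > 0: 0.00373N* = 0.185, so N* = 49.6.
Substitute into dN/dt = 0: 0.485(1 - 49.6/125) = 0.0301P*.
The bracket is 0.603, giving P* = 0.293/0.0301 = 9.72.

N* ≈ 49.6, P* ≈ 9.72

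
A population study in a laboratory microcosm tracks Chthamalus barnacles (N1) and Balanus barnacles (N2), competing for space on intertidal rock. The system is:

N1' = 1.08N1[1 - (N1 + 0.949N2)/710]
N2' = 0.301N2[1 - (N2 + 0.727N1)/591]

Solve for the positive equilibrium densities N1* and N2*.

N1* ≈ 481, N2* ≈ 241

Setting both brackets to zero gives the nullclines N1 + 0.949N2 = 710 and 0.727N1 + N2 = 591.
Substituting N2 = 591 - 0.727N1 into the first: N1(1 - 0.949·0.727) = 710 - 0.949·591.
So N1* = 149/0.31 = 481, and then N2* = 591 - 0.727·481 = 241.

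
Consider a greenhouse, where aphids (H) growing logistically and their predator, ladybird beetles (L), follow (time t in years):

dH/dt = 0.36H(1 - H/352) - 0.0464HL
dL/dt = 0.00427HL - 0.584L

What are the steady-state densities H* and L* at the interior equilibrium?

H* ≈ 137, L* ≈ 4.74

From dL/dt = 0 with L > 0: 0.00427H* = 0.584, so H* = 137.
Substitute into dH/dt = 0: 0.36(1 - 137/352) = 0.0464L*.
The bracket is 0.611, giving L* = 0.22/0.0464 = 4.74.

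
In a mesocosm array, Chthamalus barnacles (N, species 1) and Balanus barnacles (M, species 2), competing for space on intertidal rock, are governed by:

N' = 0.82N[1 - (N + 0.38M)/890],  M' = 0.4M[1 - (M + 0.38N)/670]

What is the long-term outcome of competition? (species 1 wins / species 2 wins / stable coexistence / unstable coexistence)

stable coexistence

Compare the nullcline intercepts: K1/α12 = 890/0.38 = 2340 > K2 = 670; K2/α21 = 670/0.38 = 1760 > K1 = 890.
Since both inequalities hold, each species can invade when rare, so the interior equilibrium is stable.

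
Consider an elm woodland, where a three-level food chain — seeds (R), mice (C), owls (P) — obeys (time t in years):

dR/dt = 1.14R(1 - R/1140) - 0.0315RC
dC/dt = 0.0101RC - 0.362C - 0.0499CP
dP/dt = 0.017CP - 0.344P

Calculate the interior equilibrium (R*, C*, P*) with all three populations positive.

R* ≈ 503, C* ≈ 20.2, P* ≈ 94.5

From dP/dt = 0: 0.017C* = 0.344, so C* = 20.2.
From dR/dt = 0: 1.14(1 - R*/1140) = 0.0315·20.2, giving R* = 1140·(1 - 0.559) = 503.
From dC/dt = 0: 0.0101·503 - 0.362 = 0.0499P*, so P* = 4.71/0.0499 = 94.5.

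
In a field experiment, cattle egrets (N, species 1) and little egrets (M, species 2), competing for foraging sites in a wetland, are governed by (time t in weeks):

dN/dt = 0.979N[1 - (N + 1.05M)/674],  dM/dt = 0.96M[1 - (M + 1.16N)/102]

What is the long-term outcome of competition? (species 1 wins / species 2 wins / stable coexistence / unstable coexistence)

species 1 excludes species 2

Compare the nullcline intercepts: K1/α12 = 674/1.05 = 642 > K2 = 102; K2/α21 = 102/1.16 = 87.9 < K1 = 674.
Since the inequalities point opposite ways, species 1 can invade but species 2 cannot.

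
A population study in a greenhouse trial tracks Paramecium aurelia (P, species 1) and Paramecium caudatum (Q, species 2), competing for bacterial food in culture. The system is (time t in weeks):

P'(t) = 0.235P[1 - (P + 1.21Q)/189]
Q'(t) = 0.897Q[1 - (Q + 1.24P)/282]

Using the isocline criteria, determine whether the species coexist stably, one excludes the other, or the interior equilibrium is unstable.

Compare the nullcline intercepts: K1/α12 = 189/1.21 = 156 < K2 = 282; K2/α21 = 282/1.24 = 227 > K1 = 189.
Since the inequalities point opposite ways, species 2 can invade but species 1 cannot.

species 2 excludes species 1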